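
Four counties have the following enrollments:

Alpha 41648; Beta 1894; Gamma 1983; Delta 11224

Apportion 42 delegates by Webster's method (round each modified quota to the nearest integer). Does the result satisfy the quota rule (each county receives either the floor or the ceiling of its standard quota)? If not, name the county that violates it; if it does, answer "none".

Standard quotas: Alpha 30.824, Beta 1.402, Gamma 1.468, Delta 8.307.
Webster allocation: Alpha 32, Beta 1, Gamma 1, Delta 8.
Alpha has quota 30.824 (lower 30, upper 31) but receives 32 — outside the quota interval.

Alpha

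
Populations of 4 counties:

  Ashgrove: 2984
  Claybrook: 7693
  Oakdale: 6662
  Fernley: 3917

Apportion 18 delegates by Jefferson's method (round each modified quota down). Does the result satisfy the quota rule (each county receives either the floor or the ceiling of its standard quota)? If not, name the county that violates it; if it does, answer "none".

none

Standard quotas: Ashgrove 2.527, Claybrook 6.515, Oakdale 5.642, Fernley 3.317.
Jefferson allocation: Ashgrove 2, Claybrook 7, Oakdale 6, Fernley 3.
Every allocation lies between the lower and upper quota.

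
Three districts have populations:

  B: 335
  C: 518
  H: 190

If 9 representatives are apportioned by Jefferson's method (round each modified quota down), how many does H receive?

1

Standard divisor 1043/9 ≈ 115.889; standard quotas: B 2.891, C 4.470, H 1.640.
Rounding down gives 2, 4, 1 = 7 seats, so the divisor must be adjusted.
With modified divisor 100: modified quotas B 3.350, C 5.180, H 1.900.
Rounding down: B 3, C 5, H 1 (total 9).
H receives 1.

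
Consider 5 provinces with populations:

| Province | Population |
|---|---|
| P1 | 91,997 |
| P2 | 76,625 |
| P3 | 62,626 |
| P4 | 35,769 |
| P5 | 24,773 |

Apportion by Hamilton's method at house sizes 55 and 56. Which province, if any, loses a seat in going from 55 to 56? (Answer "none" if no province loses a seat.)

none

At 55 seats: P1 17, P2 14, P3 12, P4 7, P5 5.
At 56 seats: P1 17, P2 15, P3 12, P4 7, P5 5.
No province's allocation decreased.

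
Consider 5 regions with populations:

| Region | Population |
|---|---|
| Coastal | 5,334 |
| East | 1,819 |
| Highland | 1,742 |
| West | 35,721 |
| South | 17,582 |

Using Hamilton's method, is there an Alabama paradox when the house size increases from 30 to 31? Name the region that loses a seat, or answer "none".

At 30 seats: Coastal 3, East 1, Highland 1, West 17, South 8.
At 31 seats: Coastal 2, East 1, Highland 1, West 18, South 9.
Coastal drops from 3 to 2.

Coastal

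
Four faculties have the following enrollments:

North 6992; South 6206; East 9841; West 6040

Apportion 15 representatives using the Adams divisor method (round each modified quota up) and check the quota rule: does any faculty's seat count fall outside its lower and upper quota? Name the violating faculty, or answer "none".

none

Standard quotas: North 3.607, South 3.201, East 5.076, West 3.116.
Adams allocation: North 4, South 3, East 5, West 3.
Every allocation lies between the lower and upper quota.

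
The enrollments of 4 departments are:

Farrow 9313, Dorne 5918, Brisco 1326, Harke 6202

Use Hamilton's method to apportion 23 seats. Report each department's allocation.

The standard divisor is 22759/23 ≈ 989.522.
Standard quotas: Farrow 9.4116, Dorne 5.9807, Brisco 1.3400, Harke 6.2677.
Lower quotas: Farrow 9, Dorne 5, Brisco 1, Harke 6 (sum 21, leaving 2 seats).
Remainders in descending order: Dorne 0.9807, Farrow 0.4116, Brisco 0.3400, Harke 0.2677.
Largest remainders: Dorne, Farrow receive the extra seats.

Farrow=10, Dorne=6, Brisco=1, Harke=6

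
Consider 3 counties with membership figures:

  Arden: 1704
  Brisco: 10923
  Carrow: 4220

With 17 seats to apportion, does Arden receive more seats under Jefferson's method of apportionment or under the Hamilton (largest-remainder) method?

Jefferson: Arden 1, Brisco 12, Carrow 4.
Hamilton: Arden 2, Brisco 11, Carrow 4.
Arden gets 1 under Jefferson and 2 under Hamilton.

Hamilton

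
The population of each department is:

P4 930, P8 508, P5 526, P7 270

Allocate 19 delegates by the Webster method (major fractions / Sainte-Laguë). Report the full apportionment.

Standard divisor 2234/19 ≈ 117.579; standard quotas: P4 7.910, P8 4.321, P5 4.474, P7 2.296.
Rounding to the nearest integer gives 8, 4, 4, 2 = 18 seats, so the divisor must be adjusted.
With modified divisor 115: modified quotas P4 8.087, P8 4.417, P5 4.574, P7 2.348.
Rounding to the nearest integer: P4 8, P8 4, P5 5, P7 2 (total 19).

P4 8; P8 4; P5 5; P7 2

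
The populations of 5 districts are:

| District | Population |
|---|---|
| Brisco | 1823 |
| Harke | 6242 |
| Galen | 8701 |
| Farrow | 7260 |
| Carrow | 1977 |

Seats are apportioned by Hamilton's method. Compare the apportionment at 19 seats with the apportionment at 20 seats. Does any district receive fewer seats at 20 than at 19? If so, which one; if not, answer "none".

Carrow

At 19 seats: Brisco 1, Harke 5, Galen 6, Farrow 5, Carrow 2.
At 20 seats: Brisco 1, Harke 5, Galen 7, Farrow 6, Carrow 1.
Carrow drops from 2 to 1.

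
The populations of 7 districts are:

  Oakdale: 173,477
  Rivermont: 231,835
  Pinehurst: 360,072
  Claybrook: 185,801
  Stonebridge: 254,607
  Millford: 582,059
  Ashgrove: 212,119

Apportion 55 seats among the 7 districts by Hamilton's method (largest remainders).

The standard divisor is 1999970/55 ≈ 36363.091.
Standard quotas: Oakdale 4.7707, Rivermont 6.3756, Pinehurst 9.9021, Claybrook 5.1096, Stonebridge 7.0018, Millford 16.0069, Ashgrove 5.8334.
Lower quotas: Oakdale 4, Rivermont 6, Pinehurst 9, Claybrook 5, Stonebridge 7, Millford 16, Ashgrove 5 (sum 52, leaving 3 seats).
Remainders in descending order: Pinehurst 0.9021, Ashgrove 0.8334, Oakdale 0.7707, Rivermont 0.3756, Claybrook 0.1096, Millford 0.0069, Stonebridge 0.0018.
Largest remainders: Pinehurst, Ashgrove, Oakdale receive the extra seats.

Oakdale 5, Rivermont 6, Pinehurst 10, Claybrook 5, Stonebridge 7, Millford 16, Ashgrove 6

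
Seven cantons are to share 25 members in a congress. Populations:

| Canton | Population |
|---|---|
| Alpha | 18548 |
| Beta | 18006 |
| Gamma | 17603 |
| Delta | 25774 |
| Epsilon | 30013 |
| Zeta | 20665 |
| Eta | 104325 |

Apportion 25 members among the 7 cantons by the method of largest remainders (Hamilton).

Alpha: 2, Beta: 2, Gamma: 2, Delta: 3, Epsilon: 3, Zeta: 2, Eta: 11

Standard divisor: 234934 ÷ 25 ≈ 9397.36.
Standard quotas: Alpha 1.9737, Beta 1.9161, Gamma 1.8732, Delta 2.7427, Epsilon 3.1938, Zeta 2.1990, Eta 11.1015.
Lower quotas: Alpha 1, Beta 1, Gamma 1, Delta 2, Epsilon 3, Zeta 2, Eta 11 (sum 21, leaving 4 seats).
Remainders in descending order: Alpha 0.9737, Beta 0.9161, Gamma 0.8732, Delta 0.7427, Zeta 0.1990, Epsilon 0.1938, Eta 0.1015.
Largest remainders: Alpha, Beta, Gamma, Delta receive the extra seats.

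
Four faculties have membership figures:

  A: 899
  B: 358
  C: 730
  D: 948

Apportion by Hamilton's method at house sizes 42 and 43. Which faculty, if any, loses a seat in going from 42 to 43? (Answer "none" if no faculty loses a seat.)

At 42 seats: A 13, B 5, C 10, D 14.
At 43 seats: A 13, B 5, C 11, D 14.
No faculty's allocation decreased.

none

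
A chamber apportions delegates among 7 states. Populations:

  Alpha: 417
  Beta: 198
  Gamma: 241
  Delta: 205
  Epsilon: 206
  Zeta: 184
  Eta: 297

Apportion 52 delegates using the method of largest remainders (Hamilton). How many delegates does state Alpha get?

12

The standard divisor is 1748/52 ≈ 33.615.
Standard quotas: Alpha 12.405, Beta 5.890, Gamma 7.169, Delta 6.098, Epsilon 6.128, Zeta 5.474, Eta 8.835.
Lower quotas: Alpha 12, Beta 5, Gamma 7, Delta 6, Epsilon 6, Zeta 5, Eta 8 (sum 49, leaving 3 seats).
Remainders in descending order: Beta 0.890, Eta 0.835, Zeta 0.474, Alpha 0.405, Gamma 0.169, Epsilon 0.128, Delta 0.098.
Largest remainders: Beta, Eta, Zeta receive the extra seats.
Alpha receives 12.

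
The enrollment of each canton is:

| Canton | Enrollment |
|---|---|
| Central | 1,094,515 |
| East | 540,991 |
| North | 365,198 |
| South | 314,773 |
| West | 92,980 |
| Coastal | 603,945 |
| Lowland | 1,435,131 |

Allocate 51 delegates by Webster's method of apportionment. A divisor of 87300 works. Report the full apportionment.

Central=13; East=6; North=4; South=4; West=1; Coastal=7; Lowland=16

With modified divisor 87300: modified quotas Central 12.537, East 6.197, North 4.183, South 3.606, West 1.065, Coastal 6.918, Lowland 16.439.
Rounding to the nearest integer: Central 13, East 6, North 4, South 4, West 1, Coastal 7, Lowland 16 (total 51).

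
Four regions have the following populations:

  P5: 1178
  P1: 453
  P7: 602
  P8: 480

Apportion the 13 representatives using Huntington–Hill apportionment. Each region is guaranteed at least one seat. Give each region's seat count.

P5=6; P1=2; P7=3; P8=2

With divisor 206: modified quotas P5 5.718, P1 2.199, P7 2.922, P8 2.330.
Geometric-mean thresholds: P5 √(5·6)=5.477, P1 √(2·3)=2.449, P7 √(2·3)=2.449, P8 √(2·3)=2.449.
Each quota rounded against its threshold gives P5 6, P1 2, P7 3, P8 2 (total 13).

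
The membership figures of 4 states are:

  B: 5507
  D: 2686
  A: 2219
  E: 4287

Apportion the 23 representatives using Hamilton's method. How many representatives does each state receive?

Total 14699; standard divisor 14699/23 ≈ 639.087.
Standard quotas: B 8.6170, D 4.2029, A 3.4721, E 6.7080.
Lower quotas: B 8, D 4, A 3, E 6 (sum 21, leaving 2 seats).
Remainders in descending order: E 0.7080, B 0.6170, A 0.4721, D 0.2029.
Largest remainders: E, B receive the extra seats.

B 9; D 4; A 3; E 7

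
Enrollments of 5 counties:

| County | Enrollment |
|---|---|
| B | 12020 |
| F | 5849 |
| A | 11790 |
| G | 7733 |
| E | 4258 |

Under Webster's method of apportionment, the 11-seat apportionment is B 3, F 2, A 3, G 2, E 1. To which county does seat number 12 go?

B

Priority for the next seat is population ÷ (current seats + 0.5).
Priorities: B 3434.286, F 2339.600, A 3368.571, G 3093.200, E 2838.667.
Highest priority: B.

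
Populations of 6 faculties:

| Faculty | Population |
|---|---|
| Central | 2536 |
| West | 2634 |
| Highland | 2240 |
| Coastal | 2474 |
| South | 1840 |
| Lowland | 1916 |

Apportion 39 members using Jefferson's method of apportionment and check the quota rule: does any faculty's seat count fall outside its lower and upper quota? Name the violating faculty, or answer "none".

Standard quotas: Central 7.251, West 7.531, Highland 6.405, Coastal 7.074, South 5.261, Lowland 5.478.
Jefferson allocation: Central 7, West 8, Highland 7, Coastal 7, South 5, Lowland 5.
Every allocation lies between the lower and upper quota.

none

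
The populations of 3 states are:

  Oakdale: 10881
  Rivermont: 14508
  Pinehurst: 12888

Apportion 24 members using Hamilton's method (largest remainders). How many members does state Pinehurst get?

Total 38277; standard divisor 38277/24 ≈ 1594.875.
Standard quotas: Oakdale 6.8225, Rivermont 9.0966, Pinehurst 8.0809.
Lower quotas: Oakdale 6, Rivermont 9, Pinehurst 8 (sum 23, leaving 1 seat).
Remainders in descending order: Oakdale 0.8225, Rivermont 0.0966, Pinehurst 0.0809.
The surplus seat goes to Oakdale.
Pinehurst receives 8.

8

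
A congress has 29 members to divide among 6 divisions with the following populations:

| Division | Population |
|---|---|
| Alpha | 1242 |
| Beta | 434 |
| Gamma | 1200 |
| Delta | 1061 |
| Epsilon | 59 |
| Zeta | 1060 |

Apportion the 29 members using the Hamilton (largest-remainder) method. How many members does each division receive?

Alpha 7, Beta 3, Gamma 7, Delta 6, Epsilon 0, Zeta 6

The standard divisor is 5056/29 ≈ 174.345.
Standard quotas: Alpha 7.124, Beta 2.489, Gamma 6.883, Delta 6.086, Epsilon 0.338, Zeta 6.080.
Lower quotas: Alpha 7, Beta 2, Gamma 6, Delta 6, Epsilon 0, Zeta 6 (sum 27, leaving 2 seats).
Remainders in descending order: Gamma 0.883, Beta 0.489, Epsilon 0.338, Alpha 0.124, Delta 0.086, Zeta 0.080.
The surplus seats go to Gamma, Beta.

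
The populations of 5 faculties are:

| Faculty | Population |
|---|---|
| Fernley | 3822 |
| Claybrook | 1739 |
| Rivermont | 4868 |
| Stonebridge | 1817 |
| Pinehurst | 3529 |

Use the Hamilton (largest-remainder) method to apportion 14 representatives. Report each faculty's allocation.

Fernley=3, Claybrook=2, Rivermont=4, Stonebridge=2, Pinehurst=3

The standard divisor is 15775/14 ≈ 1126.786.
Standard quotas: Fernley 3.392, Claybrook 1.543, Rivermont 4.320, Stonebridge 1.613, Pinehurst 3.132.
Lower quotas: Fernley 3, Claybrook 1, Rivermont 4, Stonebridge 1, Pinehurst 3 (sum 12, leaving 2 seats).
Remainders in descending order: Stonebridge 0.613, Claybrook 0.543, Fernley 0.392, Rivermont 0.320, Pinehurst 0.132.
The surplus seats go to Stonebridge, Claybrook.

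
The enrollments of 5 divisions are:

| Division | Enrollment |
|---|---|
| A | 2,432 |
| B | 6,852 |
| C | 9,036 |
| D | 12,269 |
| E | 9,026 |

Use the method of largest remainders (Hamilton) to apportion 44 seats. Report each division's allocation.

A=3; B=7; C=10; D=14; E=10

The standard divisor is 39615/44 ≈ 900.341.
Standard quotas: A 2.7012, B 7.6105, C 10.0362, D 13.6271, E 10.0251.
Lower quotas: A 2, B 7, C 10, D 13, E 10 (sum 42, leaving 2 seats).
Remainders in descending order: A 0.7012, D 0.6271, B 0.6105, C 0.0362, E 0.0251.
Largest remainders: A, D receive the extra seats.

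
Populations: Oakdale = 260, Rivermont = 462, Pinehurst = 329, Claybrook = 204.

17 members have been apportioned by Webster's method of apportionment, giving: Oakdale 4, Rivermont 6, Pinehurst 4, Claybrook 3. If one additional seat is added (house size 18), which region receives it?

Pinehurst

Priority for the next seat is population ÷ (current seats + 0.5).
Priorities: Oakdale 57.778, Rivermont 71.077, Pinehurst 73.111, Claybrook 58.286.
Highest priority: Pinehurst.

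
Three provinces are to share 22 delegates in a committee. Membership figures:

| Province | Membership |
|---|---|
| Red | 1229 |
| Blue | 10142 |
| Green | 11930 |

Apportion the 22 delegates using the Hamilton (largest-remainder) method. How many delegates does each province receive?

Red=1; Blue=10; Green=11

Total 23301; standard divisor 23301/22 ≈ 1059.136.
Standard quotas: Red 1.1604, Blue 9.5757, Green 11.2639.
Lower quotas: Red 1, Blue 9, Green 11 (sum 21, leaving 1 seat).
Remainders in descending order: Blue 0.5757, Green 0.2639, Red 0.1604.
The surplus seat goes to Blue.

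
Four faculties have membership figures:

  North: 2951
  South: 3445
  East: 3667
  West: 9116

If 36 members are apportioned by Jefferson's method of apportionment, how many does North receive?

5

Standard divisor 19179/36 ≈ 532.75; standard quotas: North 5.539, South 6.466, East 6.883, West 17.111.
Rounding down gives 5, 6, 6, 17 = 34 seats, so the divisor must be adjusted.
With modified divisor 500: modified quotas North 5.902, South 6.890, East 7.334, West 18.232.
Rounding down: North 5, South 6, East 7, West 18 (total 36).
North receives 5.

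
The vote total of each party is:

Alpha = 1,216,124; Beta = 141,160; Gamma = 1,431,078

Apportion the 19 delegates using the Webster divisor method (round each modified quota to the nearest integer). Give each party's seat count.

Alpha=8; Beta=1; Gamma=10

Standard divisor 2788362/19 ≈ 146755.895; standard quotas: Alpha 8.287, Beta 0.962, Gamma 9.751.
Rounding to the nearest integer gives Alpha 8, Beta 1, Gamma 10 — total 19, matching the house size, so no adjustment is needed.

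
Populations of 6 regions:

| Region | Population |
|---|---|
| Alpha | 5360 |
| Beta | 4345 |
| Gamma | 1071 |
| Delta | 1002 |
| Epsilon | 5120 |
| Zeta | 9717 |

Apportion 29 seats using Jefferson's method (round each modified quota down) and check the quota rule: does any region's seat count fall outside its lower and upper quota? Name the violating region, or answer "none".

Standard quotas: Alpha 5.840, Beta 4.734, Gamma 1.167, Delta 1.092, Epsilon 5.579, Zeta 10.588.
Jefferson allocation: Alpha 6, Beta 5, Gamma 1, Delta 1, Epsilon 5, Zeta 11.
Every allocation lies between the lower and upper quota.

none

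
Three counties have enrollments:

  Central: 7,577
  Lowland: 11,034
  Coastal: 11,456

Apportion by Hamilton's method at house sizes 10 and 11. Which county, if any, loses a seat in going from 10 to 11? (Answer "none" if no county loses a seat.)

none

At 10 seats: Central 2, Lowland 4, Coastal 4.
At 11 seats: Central 3, Lowland 4, Coastal 4.
No county's allocation decreased.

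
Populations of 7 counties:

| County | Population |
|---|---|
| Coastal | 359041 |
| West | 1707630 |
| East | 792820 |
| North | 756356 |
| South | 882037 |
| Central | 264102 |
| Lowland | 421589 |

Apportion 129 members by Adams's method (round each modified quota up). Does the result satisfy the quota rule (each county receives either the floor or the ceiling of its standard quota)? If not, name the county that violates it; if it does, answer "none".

West

Standard quotas: Coastal 8.935, West 42.497, East 19.730, North 18.823, South 21.951, Central 6.573, Lowland 10.492.
Adams allocation: Coastal 9, West 41, East 20, North 19, South 22, Central 7, Lowland 11.
West has quota 42.497 (lower 42, upper 43) but receives 41 — outside the quota interval.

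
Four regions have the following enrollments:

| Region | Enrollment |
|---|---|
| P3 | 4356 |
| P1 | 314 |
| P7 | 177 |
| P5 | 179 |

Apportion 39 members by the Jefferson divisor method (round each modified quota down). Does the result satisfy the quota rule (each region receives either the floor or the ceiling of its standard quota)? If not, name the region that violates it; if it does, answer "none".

Standard quotas: P3 33.801, P1 2.437, P7 1.373, P5 1.389.
Jefferson allocation: P3 35, P1 2, P7 1, P5 1.
P3 has quota 33.801 (lower 33, upper 34) but receives 35 — outside the quota interval.

P3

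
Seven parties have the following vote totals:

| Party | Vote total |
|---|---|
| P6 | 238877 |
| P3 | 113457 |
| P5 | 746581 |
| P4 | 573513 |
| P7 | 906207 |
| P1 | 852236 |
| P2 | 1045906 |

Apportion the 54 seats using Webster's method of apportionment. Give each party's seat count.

Standard divisor 4476777/54 ≈ 82903.278; standard quotas: P6 2.881, P3 1.369, P5 9.005, P4 6.918, P7 10.931, P1 10.280, P2 12.616.
Rounding to the nearest integer gives P6 3, P3 1, P5 9, P4 7, P7 11, P1 10, P2 13 — total 54, matching the house size, so no adjustment is needed.

P6=3, P3=1, P5=9, P4=7, P7=11, P1=10, P2=13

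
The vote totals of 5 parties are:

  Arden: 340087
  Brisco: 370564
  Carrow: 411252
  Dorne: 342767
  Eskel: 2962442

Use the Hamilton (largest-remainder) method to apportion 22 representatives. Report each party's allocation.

Arden 1, Brisco 2, Carrow 2, Dorne 2, Eskel 15

Total 4427112; standard divisor 4427112/22 ≈ 201232.364.
Standard quotas: Arden 1.6900, Brisco 1.8415, Carrow 2.0437, Dorne 1.7033, Eskel 14.7215.
Lower quotas: Arden 1, Brisco 1, Carrow 2, Dorne 1, Eskel 14 (sum 19, leaving 3 seats).
Remainders in descending order: Brisco 0.8415, Eskel 0.7215, Dorne 0.7033, Arden 0.6900, Carrow 0.0437.
The surplus seats go to Brisco, Eskel, Dorne.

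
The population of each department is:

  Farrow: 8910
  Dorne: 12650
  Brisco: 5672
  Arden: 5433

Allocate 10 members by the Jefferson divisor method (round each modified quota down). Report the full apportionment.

Standard divisor 32665/10 ≈ 3266.5; standard quotas: Farrow 2.728, Dorne 3.873, Brisco 1.736, Arden 1.663.
Rounding down gives 2, 3, 1, 1 = 7 seats, so the divisor must be adjusted.
With modified divisor 2800: modified quotas Farrow 3.182, Dorne 4.518, Brisco 2.026, Arden 1.940.
Rounding down: Farrow 3, Dorne 4, Brisco 2, Arden 1 (total 10).

Farrow: 3; Dorne: 4; Brisco: 2; Arden: 1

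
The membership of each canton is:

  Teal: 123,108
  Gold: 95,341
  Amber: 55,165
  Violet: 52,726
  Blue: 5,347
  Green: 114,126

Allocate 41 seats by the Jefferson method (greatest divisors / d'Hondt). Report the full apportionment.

Standard divisor 445813/41 ≈ 10873.488; standard quotas: Teal 11.322, Gold 8.768, Amber 5.073, Violet 4.849, Blue 0.492, Green 10.496.
Rounding down gives 11, 8, 5, 4, 0, 10 = 38 seats, so the divisor must be adjusted.
With modified divisor 10300: modified quotas Teal 11.952, Gold 9.256, Amber 5.356, Violet 5.119, Blue 0.519, Green 11.080.
Rounding down: Teal 11, Gold 9, Amber 5, Violet 5, Blue 0, Green 11 (total 41).

Teal 11, Gold 9, Amber 5, Violet 5, Blue 0, Green 11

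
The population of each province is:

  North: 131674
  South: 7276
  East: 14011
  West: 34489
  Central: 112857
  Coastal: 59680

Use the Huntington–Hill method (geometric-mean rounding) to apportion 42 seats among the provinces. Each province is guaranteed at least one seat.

With divisor 8768: modified quotas North 15.018, South 0.830, East 1.598, West 3.934, Central 12.871, Coastal 6.807.
Geometric-mean thresholds: North √(15·16)=15.492, South (min 1), East √(1·2)=1.414, West √(3·4)=3.464, Central √(12·13)=12.490, Coastal √(6·7)=6.481.
Each quota rounded against its threshold gives North 15, South 1, East 2, West 4, Central 13, Coastal 7 (total 42).

North 15, South 1, East 2, West 4, Central 13, Coastal 7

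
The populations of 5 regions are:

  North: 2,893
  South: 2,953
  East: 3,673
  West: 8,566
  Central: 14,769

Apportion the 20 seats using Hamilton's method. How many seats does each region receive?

North 2, South 2, East 2, West 5, Central 9

Standard divisor: 32854 ÷ 20 ≈ 1642.7.
Standard quotas: North 1.7611, South 1.7977, East 2.2360, West 5.2146, Central 8.9907.
Lower quotas: North 1, South 1, East 2, West 5, Central 8 (sum 17, leaving 3 seats).
Remainders in descending order: Central 0.9907, South 0.7977, North 0.7611, East 0.2360, West 0.2146.
Largest remainders: Central, South, North receive the extra seats.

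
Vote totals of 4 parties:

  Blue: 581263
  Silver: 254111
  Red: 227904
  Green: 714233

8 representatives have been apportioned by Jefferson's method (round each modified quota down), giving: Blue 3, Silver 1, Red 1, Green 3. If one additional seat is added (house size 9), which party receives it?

Priority for the next seat is population ÷ (current seats + 1).
Priorities: Blue 145315.750, Silver 127055.500, Red 113952.000, Green 178558.250.
Highest priority: Green.

Green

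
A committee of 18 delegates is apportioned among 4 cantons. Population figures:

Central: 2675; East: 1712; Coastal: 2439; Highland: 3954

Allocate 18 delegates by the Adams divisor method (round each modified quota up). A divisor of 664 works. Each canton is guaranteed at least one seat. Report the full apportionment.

With modified divisor 664: modified quotas Central 4.029, East 2.578, Coastal 3.673, Highland 5.955.
Rounding up: Central 5, East 3, Coastal 4, Highland 6 (total 18).

Central 5, East 3, Coastal 4, Highland 6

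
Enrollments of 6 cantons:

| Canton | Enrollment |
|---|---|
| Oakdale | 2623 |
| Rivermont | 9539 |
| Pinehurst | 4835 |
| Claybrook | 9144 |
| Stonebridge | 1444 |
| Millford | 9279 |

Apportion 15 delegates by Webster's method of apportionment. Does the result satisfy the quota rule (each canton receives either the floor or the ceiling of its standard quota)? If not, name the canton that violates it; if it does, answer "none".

Standard quotas: Oakdale 1.067, Rivermont 3.881, Pinehurst 1.967, Claybrook 3.721, Stonebridge 0.588, Millford 3.776.
Webster allocation: Oakdale 1, Rivermont 4, Pinehurst 2, Claybrook 3, Stonebridge 1, Millford 4.
Every allocation lies between the lower and upper quota.

none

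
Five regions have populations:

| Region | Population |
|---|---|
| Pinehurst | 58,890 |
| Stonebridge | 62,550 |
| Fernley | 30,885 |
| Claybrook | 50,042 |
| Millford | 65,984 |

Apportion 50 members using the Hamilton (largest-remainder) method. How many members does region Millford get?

Total 268351; standard divisor 268351/50 ≈ 5367.02.
Standard quotas: Pinehurst 10.9726, Stonebridge 11.6545, Fernley 5.7546, Claybrook 9.3240, Millford 12.2943.
Lower quotas: Pinehurst 10, Stonebridge 11, Fernley 5, Claybrook 9, Millford 12 (sum 47, leaving 3 seats).
Remainders in descending order: Pinehurst 0.9726, Fernley 0.7546, Stonebridge 0.6545, Claybrook 0.3240, Millford 0.2943.
The surplus seats go to Pinehurst, Fernley, Stonebridge.
Millford receives 12.

12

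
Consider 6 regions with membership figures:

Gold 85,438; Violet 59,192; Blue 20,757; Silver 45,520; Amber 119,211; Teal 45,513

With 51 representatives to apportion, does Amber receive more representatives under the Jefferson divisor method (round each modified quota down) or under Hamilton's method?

Jefferson: Gold 12, Violet 8, Blue 2, Silver 6, Amber 17, Teal 6.
Hamilton: Gold 12, Violet 8, Blue 3, Silver 6, Amber 16, Teal 6.
Amber gets 17 under Jefferson and 16 under Hamilton.

Jefferson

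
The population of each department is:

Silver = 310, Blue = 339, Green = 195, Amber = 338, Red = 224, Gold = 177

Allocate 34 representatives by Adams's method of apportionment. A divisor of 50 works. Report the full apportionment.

Silver: 7, Blue: 7, Green: 4, Amber: 7, Red: 5, Gold: 4

With modified divisor 50: modified quotas Silver 6.200, Blue 6.780, Green 3.900, Amber 6.760, Red 4.480, Gold 3.540.
Rounding up: Silver 7, Blue 7, Green 4, Amber 7, Red 5, Gold 4 (total 34).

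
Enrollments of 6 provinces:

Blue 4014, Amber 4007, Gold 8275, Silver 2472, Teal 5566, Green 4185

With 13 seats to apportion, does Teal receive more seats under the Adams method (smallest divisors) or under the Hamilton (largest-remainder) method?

Adams

Adams: Blue 2, Amber 2, Gold 3, Silver 1, Teal 3, Green 2.
Hamilton: Blue 2, Amber 2, Gold 4, Silver 1, Teal 2, Green 2.
Teal gets 3 under Adams and 2 under Hamilton.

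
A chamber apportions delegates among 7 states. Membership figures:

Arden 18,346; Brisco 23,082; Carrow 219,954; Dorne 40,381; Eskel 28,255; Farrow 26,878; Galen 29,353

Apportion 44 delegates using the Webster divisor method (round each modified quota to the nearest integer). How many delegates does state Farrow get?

Standard divisor 386249/44 ≈ 8778.386; standard quotas: Arden 2.090, Brisco 2.629, Carrow 25.056, Dorne 4.600, Eskel 3.219, Farrow 3.062, Galen 3.344.
Rounding to the nearest integer gives Arden 2, Brisco 3, Carrow 25, Dorne 5, Eskel 3, Farrow 3, Galen 3 — total 44, matching the house size, so no adjustment is needed.
Farrow receives 3.

3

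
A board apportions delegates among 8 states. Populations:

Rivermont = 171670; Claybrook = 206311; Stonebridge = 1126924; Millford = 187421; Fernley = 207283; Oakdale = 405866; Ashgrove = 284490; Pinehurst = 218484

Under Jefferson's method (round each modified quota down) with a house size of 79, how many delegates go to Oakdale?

11

Standard divisor 2808449/79 ≈ 35549.987; standard quotas: Rivermont 4.829, Claybrook 5.803, Stonebridge 31.700, Millford 5.272, Fernley 5.831, Oakdale 11.417, Ashgrove 8.003, Pinehurst 6.146.
Rounding down gives 4, 5, 31, 5, 5, 11, 8, 6 = 75 seats, so the divisor must be adjusted.
With modified divisor 34186.2: modified quotas Rivermont 5.022, Claybrook 6.035, Stonebridge 32.964, Millford 5.482, Fernley 6.063, Oakdale 11.872, Ashgrove 8.322, Pinehurst 6.391.
Rounding down: Rivermont 5, Claybrook 6, Stonebridge 32, Millford 5, Fernley 6, Oakdale 11, Ashgrove 8, Pinehurst 6 (total 79).
Oakdale receives 11.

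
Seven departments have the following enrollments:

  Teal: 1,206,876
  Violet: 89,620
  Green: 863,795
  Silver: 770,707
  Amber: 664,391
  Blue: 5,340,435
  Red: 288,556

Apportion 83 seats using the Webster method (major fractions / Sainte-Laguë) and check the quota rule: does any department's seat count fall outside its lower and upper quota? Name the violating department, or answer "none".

Standard quotas: Teal 10.859, Violet 0.806, Green 7.772, Silver 6.935, Amber 5.978, Blue 48.053, Red 2.596.
Webster allocation: Teal 11, Violet 1, Green 8, Silver 7, Amber 6, Blue 47, Red 3.
Blue has quota 48.053 (lower 48, upper 49) but receives 47 — outside the quota interval.

Blue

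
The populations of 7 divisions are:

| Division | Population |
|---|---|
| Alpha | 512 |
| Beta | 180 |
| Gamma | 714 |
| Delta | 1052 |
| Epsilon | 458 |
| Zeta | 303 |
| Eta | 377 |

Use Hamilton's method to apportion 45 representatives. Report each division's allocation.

Standard divisor: 3596 ÷ 45 ≈ 79.911.
Standard quotas: Alpha 6.407, Beta 2.253, Gamma 8.935, Delta 13.165, Epsilon 5.731, Zeta 3.792, Eta 4.718.
Lower quotas: Alpha 6, Beta 2, Gamma 8, Delta 13, Epsilon 5, Zeta 3, Eta 4 (sum 41, leaving 4 seats).
Remainders in descending order: Gamma 0.935, Zeta 0.792, Epsilon 0.731, Eta 0.718, Alpha 0.407, Beta 0.253, Delta 0.165.
The surplus seats go to Gamma, Zeta, Epsilon, Eta.

Alpha 6, Beta 2, Gamma 9, Delta 13, Epsilon 6, Zeta 4, Eta 5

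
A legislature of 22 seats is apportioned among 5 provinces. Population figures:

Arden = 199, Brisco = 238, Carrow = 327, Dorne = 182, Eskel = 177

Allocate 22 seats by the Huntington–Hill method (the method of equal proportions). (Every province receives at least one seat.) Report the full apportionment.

With divisor 52: modified quotas Arden 3.827, Brisco 4.577, Carrow 6.288, Dorne 3.500, Eskel 3.404.
Geometric-mean thresholds: Arden √(3·4)=3.464, Brisco √(4·5)=4.472, Carrow √(6·7)=6.481, Dorne √(3·4)=3.464, Eskel √(3·4)=3.464.
Each quota rounded against its threshold gives Arden 4, Brisco 5, Carrow 6, Dorne 4, Eskel 3 (total 22).

Arden=4; Brisco=5; Carrow=6; Dorne=4; Eskel=3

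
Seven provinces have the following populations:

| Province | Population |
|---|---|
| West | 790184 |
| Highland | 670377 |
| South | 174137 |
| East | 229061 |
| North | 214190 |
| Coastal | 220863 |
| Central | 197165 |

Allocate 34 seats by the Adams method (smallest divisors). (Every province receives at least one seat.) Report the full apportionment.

West: 10, Highland: 9, South: 3, East: 3, North: 3, Coastal: 3, Central: 3

Standard divisor 2495977/34 ≈ 73411.088; standard quotas: West 10.764, Highland 9.132, South 2.372, East 3.120, North 2.918, Coastal 3.009, Central 2.686.
Rounding up gives 11, 10, 3, 4, 3, 4, 3 = 38 seats, so the divisor must be adjusted.
With modified divisor 81400: modified quotas West 9.707, Highland 8.236, South 2.139, East 2.814, North 2.631, Coastal 2.713, Central 2.422.
Rounding up: West 10, Highland 9, South 3, East 3, North 3, Coastal 3, Central 3 (total 34).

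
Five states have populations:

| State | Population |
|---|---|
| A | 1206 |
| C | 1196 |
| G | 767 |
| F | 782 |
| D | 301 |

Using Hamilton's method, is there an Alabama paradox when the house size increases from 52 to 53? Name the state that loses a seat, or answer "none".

At 52 seats: A 15, C 15, G 9, F 9, D 4.
At 53 seats: A 15, C 15, G 9, F 10, D 4.
No state's allocation decreased.

none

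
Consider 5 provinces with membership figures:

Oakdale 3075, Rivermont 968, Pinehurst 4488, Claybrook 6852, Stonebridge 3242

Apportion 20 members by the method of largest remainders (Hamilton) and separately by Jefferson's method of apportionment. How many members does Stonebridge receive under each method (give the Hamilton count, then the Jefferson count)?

Hamilton: Oakdale 3, Rivermont 1, Pinehurst 5, Claybrook 7, Stonebridge 4.
Jefferson: Oakdale 3, Rivermont 1, Pinehurst 5, Claybrook 8, Stonebridge 3.
Stonebridge gets 4 under Hamilton and 3 under Jefferson.

4 and 3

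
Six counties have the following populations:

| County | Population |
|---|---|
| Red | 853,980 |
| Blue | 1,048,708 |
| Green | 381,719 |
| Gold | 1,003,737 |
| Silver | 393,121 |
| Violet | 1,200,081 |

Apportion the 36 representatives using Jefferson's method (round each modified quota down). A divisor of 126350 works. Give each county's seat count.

Red: 6, Blue: 8, Green: 3, Gold: 7, Silver: 3, Violet: 9

With modified divisor 126350: modified quotas Red 6.759, Blue 8.300, Green 3.021, Gold 7.944, Silver 3.111, Violet 9.498.
Rounding down: Red 6, Blue 8, Green 3, Gold 7, Silver 3, Violet 9 (total 36).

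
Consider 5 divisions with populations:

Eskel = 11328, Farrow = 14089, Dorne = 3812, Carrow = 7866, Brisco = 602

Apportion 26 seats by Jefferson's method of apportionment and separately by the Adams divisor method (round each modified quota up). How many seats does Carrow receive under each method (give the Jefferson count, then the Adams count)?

Jefferson: Eskel 8, Farrow 10, Dorne 2, Carrow 6, Brisco 0.
Adams: Eskel 8, Farrow 9, Dorne 3, Carrow 5, Brisco 1.
Carrow gets 6 under Jefferson and 5 under Adams.

6 and 5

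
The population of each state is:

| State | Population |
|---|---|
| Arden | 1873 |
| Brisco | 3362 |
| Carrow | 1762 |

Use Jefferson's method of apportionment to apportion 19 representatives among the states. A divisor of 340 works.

Arden: 5; Brisco: 9; Carrow: 5

With modified divisor 340: modified quotas Arden 5.509, Brisco 9.888, Carrow 5.182.
Rounding down: Arden 5, Brisco 9, Carrow 5 (total 19).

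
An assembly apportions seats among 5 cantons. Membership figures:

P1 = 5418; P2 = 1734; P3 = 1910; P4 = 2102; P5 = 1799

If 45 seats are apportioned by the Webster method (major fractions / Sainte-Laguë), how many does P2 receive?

Standard divisor 12963/45 ≈ 288.067; standard quotas: P1 18.808, P2 6.019, P3 6.630, P4 7.297, P5 6.245.
Rounding to the nearest integer gives P1 19, P2 6, P3 7, P4 7, P5 6 — total 45, matching the house size, so no adjustment is needed.
P2 receives 6.

6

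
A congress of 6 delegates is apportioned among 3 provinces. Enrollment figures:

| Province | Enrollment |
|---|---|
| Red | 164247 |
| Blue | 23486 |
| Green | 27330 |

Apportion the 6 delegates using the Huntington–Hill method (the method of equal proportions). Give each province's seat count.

Red 4, Blue 1, Green 1

With divisor 42070: modified quotas Red 3.904, Blue 0.558, Green 0.650.
Geometric-mean thresholds: Red √(3·4)=3.464, Blue (min 1), Green (min 1).
Each quota rounded against its threshold gives Red 4, Blue 1, Green 1 (total 6).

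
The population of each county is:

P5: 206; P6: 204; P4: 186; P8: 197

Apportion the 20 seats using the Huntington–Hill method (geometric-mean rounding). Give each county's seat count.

P5=5; P6=5; P4=5; P8=5

With divisor 40: modified quotas P5 5.150, P6 5.100, P4 4.650, P8 4.925.
Geometric-mean thresholds: P5 √(5·6)=5.477, P6 √(5·6)=5.477, P4 √(4·5)=4.472, P8 √(4·5)=4.472.
Each quota rounded against its threshold gives P5 5, P6 5, P4 5, P8 5 (total 20).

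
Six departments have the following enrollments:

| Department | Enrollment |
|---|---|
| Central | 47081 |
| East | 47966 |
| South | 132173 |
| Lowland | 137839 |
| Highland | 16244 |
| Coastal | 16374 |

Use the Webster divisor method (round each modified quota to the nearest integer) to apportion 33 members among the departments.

Standard divisor 397677/33 ≈ 12050.818; standard quotas: Central 3.907, East 3.980, South 10.968, Lowland 11.438, Highland 1.348, Coastal 1.359.
Rounding to the nearest integer gives 4, 4, 11, 11, 1, 1 = 32 seats, so the divisor must be adjusted.
With modified divisor 11700: modified quotas Central 4.024, East 4.100, South 11.297, Lowland 11.781, Highland 1.388, Coastal 1.399.
Rounding to the nearest integer: Central 4, East 4, South 11, Lowland 12, Highland 1, Coastal 1 (total 33).

Central 4, East 4, South 11, Lowland 12, Highland 1, Coastal 1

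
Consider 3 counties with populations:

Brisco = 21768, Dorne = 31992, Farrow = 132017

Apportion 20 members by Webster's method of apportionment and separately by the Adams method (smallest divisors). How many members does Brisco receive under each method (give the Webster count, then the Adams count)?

Webster: Brisco 2, Dorne 4, Farrow 14.
Adams: Brisco 3, Dorne 4, Farrow 13.
Brisco gets 2 under Webster and 3 under Adams.

2 and 3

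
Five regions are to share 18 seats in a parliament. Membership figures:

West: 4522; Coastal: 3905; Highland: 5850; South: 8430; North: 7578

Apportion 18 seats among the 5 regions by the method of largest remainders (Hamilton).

West=3; Coastal=2; Highland=3; South=5; North=5

Standard divisor: 30285 ÷ 18 ≈ 1682.5.
Standard quotas: West 2.6877, Coastal 2.3210, Highland 3.4770, South 5.0104, North 4.5040.
Lower quotas: West 2, Coastal 2, Highland 3, South 5, North 4 (sum 16, leaving 2 seats).
Remainders in descending order: West 0.6877, North 0.5040, Highland 0.4770, Coastal 0.3210, South 0.0104.
Largest remainders: West, North receive the extra seats.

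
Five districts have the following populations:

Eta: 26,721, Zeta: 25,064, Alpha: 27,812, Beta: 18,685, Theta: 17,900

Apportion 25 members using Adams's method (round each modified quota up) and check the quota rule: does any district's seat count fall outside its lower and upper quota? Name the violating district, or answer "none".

Standard quotas: Eta 5.750, Zeta 5.393, Alpha 5.985, Beta 4.021, Theta 3.852.
Adams allocation: Eta 6, Zeta 5, Alpha 6, Beta 4, Theta 4.
Every allocation lies between the lower and upper quota.

none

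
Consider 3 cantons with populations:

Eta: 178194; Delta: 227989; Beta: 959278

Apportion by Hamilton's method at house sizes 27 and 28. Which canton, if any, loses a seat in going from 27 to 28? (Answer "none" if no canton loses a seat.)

Eta

At 27 seats: Eta 4, Delta 4, Beta 19.
At 28 seats: Eta 3, Delta 5, Beta 20.
Eta drops from 4 to 3.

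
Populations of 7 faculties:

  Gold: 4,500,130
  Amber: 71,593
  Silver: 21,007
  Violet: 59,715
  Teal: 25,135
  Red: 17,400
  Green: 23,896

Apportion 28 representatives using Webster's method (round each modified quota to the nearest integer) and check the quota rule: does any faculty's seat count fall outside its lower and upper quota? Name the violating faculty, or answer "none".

Gold

Standard quotas: Gold 26.702, Amber 0.425, Silver 0.125, Violet 0.354, Teal 0.149, Red 0.103, Green 0.142.
Webster allocation: Gold 28, Amber 0, Silver 0, Violet 0, Teal 0, Red 0, Green 0.
Gold has quota 26.702 (lower 26, upper 27) but receives 28 — outside the quota interval.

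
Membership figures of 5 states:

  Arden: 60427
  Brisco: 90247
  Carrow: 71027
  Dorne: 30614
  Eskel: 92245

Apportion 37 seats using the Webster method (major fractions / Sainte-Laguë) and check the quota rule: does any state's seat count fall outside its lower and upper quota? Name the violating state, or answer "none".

none

Standard quotas: Arden 6.489, Brisco 9.691, Carrow 7.627, Dorne 3.287, Eskel 9.906.
Webster allocation: Arden 6, Brisco 10, Carrow 8, Dorne 3, Eskel 10.
Every allocation lies between the lower and upper quota.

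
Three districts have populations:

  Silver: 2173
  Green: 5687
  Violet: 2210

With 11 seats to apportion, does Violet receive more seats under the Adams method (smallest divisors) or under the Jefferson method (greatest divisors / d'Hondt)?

Adams

Adams: Silver 2, Green 6, Violet 3.
Jefferson: Silver 2, Green 7, Violet 2.
Violet gets 3 under Adams and 2 under Jefferson.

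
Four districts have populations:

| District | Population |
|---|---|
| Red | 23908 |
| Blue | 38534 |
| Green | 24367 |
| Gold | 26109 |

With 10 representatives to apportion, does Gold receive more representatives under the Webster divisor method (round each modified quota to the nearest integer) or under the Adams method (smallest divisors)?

Webster: Red 2, Blue 4, Green 2, Gold 2.
Adams: Red 2, Blue 3, Green 2, Gold 3.
Gold gets 2 under Webster and 3 under Adams.

Adams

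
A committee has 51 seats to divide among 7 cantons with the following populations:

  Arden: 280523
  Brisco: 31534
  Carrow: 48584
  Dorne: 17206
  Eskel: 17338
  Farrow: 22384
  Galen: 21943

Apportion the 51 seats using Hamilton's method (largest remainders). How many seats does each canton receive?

The standard divisor is 439512/51 ≈ 8617.882.
Standard quotas: Arden 32.5513, Brisco 3.6591, Carrow 5.6376, Dorne 1.9965, Eskel 2.0119, Farrow 2.5974, Galen 2.5462.
Lower quotas: Arden 32, Brisco 3, Carrow 5, Dorne 1, Eskel 2, Farrow 2, Galen 2 (sum 47, leaving 4 seats).
Remainders in descending order: Dorne 0.9965, Brisco 0.6591, Carrow 0.6376, Farrow 0.5974, Arden 0.5513, Galen 0.5462, Eskel 0.0119.
The surplus seats go to Dorne, Brisco, Carrow, Farrow.

Arden 32, Brisco 4, Carrow 6, Dorne 2, Eskel 2, Farrow 3, Galen 2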